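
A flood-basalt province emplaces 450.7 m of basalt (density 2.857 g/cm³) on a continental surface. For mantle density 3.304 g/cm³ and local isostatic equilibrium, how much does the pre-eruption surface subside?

390 m

Subaerial loading: s = t ρ_load / ρ_m.
s = 450.7 m × 2.857/3.304 = 390 m.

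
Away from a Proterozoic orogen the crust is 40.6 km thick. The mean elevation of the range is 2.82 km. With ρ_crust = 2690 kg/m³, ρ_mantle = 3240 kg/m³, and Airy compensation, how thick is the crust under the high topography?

57.2 km

Root depth r = h ρ_c / (ρ_m − ρ_c) = 2.82 km × 2690 / 550 = 13.79 km.
Total thickness = T + h + r = 40.6 km + 2.82 km + 13.79 km = 57.2 km.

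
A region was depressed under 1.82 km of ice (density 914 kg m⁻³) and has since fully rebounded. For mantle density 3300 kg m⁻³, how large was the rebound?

Removing the load lets mantle flow back in; uplift u satisfies ρ_ice t = ρ_m u.
u = t ρ_ice/ρ_m = 1.82 km × 914/3300 = 0.504 km.

0.504 km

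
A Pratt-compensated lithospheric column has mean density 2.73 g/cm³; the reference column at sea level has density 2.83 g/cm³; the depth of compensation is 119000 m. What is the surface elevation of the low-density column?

4360 m

ρ_ref D = ρ (D + h) → h = D (ρ_ref − ρ)/ρ.
h = 119000 m × (2.83 − 2.73)/2.73 = 4360 m.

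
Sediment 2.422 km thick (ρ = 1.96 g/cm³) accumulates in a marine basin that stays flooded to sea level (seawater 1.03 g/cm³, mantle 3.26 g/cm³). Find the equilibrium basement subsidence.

Submarine loading: the sediment displaces seawater, and the subsidence is in turn flooded, so s (ρ_m − ρ_w) = t (ρ_sed − ρ_w).
s = 2.422 km × (1.96 − 1.03) / (3.26 − 1.03) = 1.01 km.

1.01 km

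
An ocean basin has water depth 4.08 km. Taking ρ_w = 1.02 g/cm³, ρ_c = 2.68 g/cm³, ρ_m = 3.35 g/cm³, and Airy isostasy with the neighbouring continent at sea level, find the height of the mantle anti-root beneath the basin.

In Airy isostatic equilibrium: replacing crust with seawater at the top is compensated by replacing crust with mantle at the base: d (ρ_c − ρ_w) = a (ρ_m − ρ_c).
a = d (ρ_c − ρ_w)/(ρ_m − ρ_c) = 4.08 km × 1.66/0.67 = 10.1 km.

10.1 km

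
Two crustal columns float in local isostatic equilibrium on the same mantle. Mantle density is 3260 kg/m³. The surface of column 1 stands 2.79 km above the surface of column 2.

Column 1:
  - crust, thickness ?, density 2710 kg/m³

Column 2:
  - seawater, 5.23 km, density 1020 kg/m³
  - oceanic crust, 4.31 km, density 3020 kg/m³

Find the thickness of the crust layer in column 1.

39.7 km

Take the compensation level at the base of the deeper column (depth z_c below the surface of column 1) and equate Σ ρ_i t_i down to z_c; mantle fills any gap and the z_c terms cancel.
Column 1: x×2710 + (z_c − 0 − x)×3260
Column 2: 2.79×0 + 5.23×1020 + 4.31×3020 + (z_c − 2.79 − 9.54)×3260
The z_c×3260 term appears on both sides and cancels. Collect the known terms of each column as K = Σ(ρt)_known − 3260 × (depth of known layers): K_1 = 0 − 3260×0 = 0; K_2 = 18350.8 − 3260×(2.79 + 9.54) = −21845.
Balance: K_1 − x×(3260 − 2710) = K_2, so x = (K_1 − K_2)/(3260 − 2710) = 21845/550 = 39.7 km.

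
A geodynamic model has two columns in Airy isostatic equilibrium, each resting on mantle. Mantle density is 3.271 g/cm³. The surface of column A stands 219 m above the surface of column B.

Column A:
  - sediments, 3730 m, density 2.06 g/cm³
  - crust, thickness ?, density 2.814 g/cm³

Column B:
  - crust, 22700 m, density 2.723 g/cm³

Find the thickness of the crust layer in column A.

18900 m

Take the compensation level at the base of the deeper column (depth z_c below the surface of column A) and equate Σ ρ_i t_i down to z_c; mantle fills any gap and the z_c terms cancel.
Column A: 3730×2.06 + x×2.814 + (z_c − 3730 − x)×3.271
Column B: 219×0 + 22700×2.723 + (z_c − 219 − 22700)×3.271
The z_c×3.271 term appears on both sides and cancels. Collect the known terms of each column as K = Σ(ρt)_known − 3.271 × (depth of known layers): K_A = 7683.8 − 3.271×3730 = −4517.03; K_B = 61812.1 − 3.271×(219 + 22700) = −13155.949.
Balance: K_A − x×(3.271 − 2.814) = K_B, so x = (K_A − K_B)/(3.271 − 2.814) = 8638.92/0.457 = 18900 m.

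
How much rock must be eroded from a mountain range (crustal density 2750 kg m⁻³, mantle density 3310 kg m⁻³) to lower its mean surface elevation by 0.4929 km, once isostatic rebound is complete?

2.91 km

Net drop Δ = e − u = e − e ρ_c/ρ_m = e (ρ_m − ρ_c)/ρ_m.
e = Δ ρ_m/(ρ_m − ρ_c) = 0.4929 km × 3310/560 = 2.91 km.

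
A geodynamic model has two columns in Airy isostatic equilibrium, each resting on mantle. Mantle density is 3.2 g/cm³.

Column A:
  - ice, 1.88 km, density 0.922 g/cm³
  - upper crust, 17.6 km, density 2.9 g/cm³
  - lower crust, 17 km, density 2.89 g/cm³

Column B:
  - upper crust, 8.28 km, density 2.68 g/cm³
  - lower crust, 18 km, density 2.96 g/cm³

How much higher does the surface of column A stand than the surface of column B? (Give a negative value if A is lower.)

For any compensation level in the mantle, the mantle terms cancel and isostasy reduces to e = (Σt_A − Σt_B) − (Σ(ρt)_A − Σ(ρt)_B) / ρ_m.
Σt_A = 36.48 km; Σt_B = 26.28 km; Σ(ρt)_A = 101.90336; Σ(ρt)_B = 75.4704 (in km·g/cm³).
e = (36.48 − 26.28) − (101.90336 − 75.4704) / 3.2 = 1.94 km.

1.94 km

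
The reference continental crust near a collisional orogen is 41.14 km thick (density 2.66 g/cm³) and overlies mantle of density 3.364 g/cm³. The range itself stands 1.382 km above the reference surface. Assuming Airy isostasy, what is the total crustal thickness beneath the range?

Root depth r = h ρ_c / (ρ_m − ρ_c) = 1.382 km × 2.66 / 0.704 = 5.222 km.
Total thickness = T + h + r = 41.14 km + 1.382 km + 5.222 km = 47.7 km.

47.7 km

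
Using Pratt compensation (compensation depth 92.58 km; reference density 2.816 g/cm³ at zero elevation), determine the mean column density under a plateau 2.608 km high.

2.74 g/cm³

Pratt balance: ρ_ref D = ρ (D + h).
ρ = ρ_ref D/(D + h) = 2.816 × 92.58 km/(92.58 km + 2.608 km) = 2.74 g/cm³.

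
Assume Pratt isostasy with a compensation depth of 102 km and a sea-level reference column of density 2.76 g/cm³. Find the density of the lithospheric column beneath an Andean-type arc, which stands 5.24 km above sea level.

2.63 g/cm³

Pratt balance: ρ_ref D = ρ (D + h).
ρ = ρ_ref D/(D + h) = 2.76 × 102 km/(102 km + 5.24 km) = 2.63 g/cm³.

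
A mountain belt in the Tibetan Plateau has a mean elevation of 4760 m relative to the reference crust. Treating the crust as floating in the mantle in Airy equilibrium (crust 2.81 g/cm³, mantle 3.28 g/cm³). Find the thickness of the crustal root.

28500 m

Balancing pressure at the compensation depth: the weight of the topography is balanced by the buoyancy of the root, ρ_c h = (ρ_m − ρ_c) r.
r = h · ρ_c / (ρ_m − ρ_c) = 4760 m × 2.81 / (3.28 − 2.81) = 28500 m.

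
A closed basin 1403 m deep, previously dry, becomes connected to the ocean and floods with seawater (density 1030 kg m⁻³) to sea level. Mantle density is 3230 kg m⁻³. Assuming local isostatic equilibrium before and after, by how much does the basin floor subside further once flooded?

After flooding the water column is d + s deep. Its weight must equal the weight of mantle displaced by the extra subsidence s: (d + s) ρ_w = s ρ_m.
s = d ρ_w / (ρ_m − ρ_w) = 1403 m × 1030/(3230 − 1030) = 657 m.

657 m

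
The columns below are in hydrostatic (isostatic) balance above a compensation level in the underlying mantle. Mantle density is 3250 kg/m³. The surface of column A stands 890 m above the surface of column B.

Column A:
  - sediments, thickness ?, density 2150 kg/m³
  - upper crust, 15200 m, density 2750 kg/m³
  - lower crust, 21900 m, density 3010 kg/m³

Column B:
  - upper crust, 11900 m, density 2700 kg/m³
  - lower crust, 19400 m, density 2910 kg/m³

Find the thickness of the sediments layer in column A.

2890 m

Take the compensation level at the base of the deeper column (depth z_c below the surface of column A) and equate Σ ρ_i t_i down to z_c; mantle fills any gap and the z_c terms cancel.
Column A: x×2150 + 15200×2750 + 21900×3010 + (z_c − 37100 − x)×3250
Column B: 890×0 + 11900×2700 + 19400×2910 + (z_c − 890 − 31300)×3250
The z_c×3250 term appears on both sides and cancels. Collect the known terms of each column as K = Σ(ρt)_known − 3250 × (depth of known layers): K_A = 107719000 − 3250×37100 = −12856000; K_B = 88584000 − 3250×(890 + 31300) = −16033500.
Balance: K_A − x×(3250 − 2150) = K_B, so x = (K_A − K_B)/(3250 − 2150) = 3177500/1100 = 2890 m.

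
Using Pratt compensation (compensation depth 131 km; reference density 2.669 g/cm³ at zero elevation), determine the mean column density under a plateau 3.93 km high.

2.59 g/cm³

Pratt balance: ρ_ref D = ρ (D + h).
ρ = ρ_ref D/(D + h) = 2.669 × 131 km/(131 km + 3.93 km) = 2.59 g/cm³.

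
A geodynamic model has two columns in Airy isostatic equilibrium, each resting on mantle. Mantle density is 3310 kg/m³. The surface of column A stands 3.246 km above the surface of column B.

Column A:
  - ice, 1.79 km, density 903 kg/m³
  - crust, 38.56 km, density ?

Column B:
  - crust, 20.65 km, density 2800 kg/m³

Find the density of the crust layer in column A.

2870 kg/m³

Take the compensation level at the base of the deeper column (depth z_c below the surface of column A) and equate Σ ρ_i t_i down to z_c; mantle fills any gap and the z_c terms cancel.
Column A: 1.79×903 + 38.56×ρ + (z_c − 40.35)×3310
Column B: 3.246×0 + 20.65×2800 + (z_c − 3.246 − 20.65)×3310
The z_c×3310 term appears on both sides and cancels. Collect the known terms of each column as K = Σ(ρt)_known − 3310 × (depth of known layers): K_A = 1616.37 − 3310×40.35 = −131942.13; K_B = 57820 − 3310×(3.246 + 20.65) = −21275.76.
Balance: K_A + 38.56×ρ = K_B, so ρ = (K_B − K_A)/38.56 = 110666/38.56 = 2870 kg/m³.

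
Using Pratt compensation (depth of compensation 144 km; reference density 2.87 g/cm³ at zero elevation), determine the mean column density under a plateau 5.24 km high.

Pratt balance: ρ_ref D = ρ (D + h).
ρ = ρ_ref D/(D + h) = 2.87 × 144 km/(144 km + 5.24 km) = 2.77 g/cm³.

2.77 g/cm³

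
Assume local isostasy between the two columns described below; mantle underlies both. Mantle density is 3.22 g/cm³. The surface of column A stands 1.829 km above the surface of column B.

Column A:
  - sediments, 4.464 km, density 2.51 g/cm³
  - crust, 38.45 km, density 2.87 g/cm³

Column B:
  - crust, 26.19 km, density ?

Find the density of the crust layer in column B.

Take the compensation level at the base of the deeper column (depth z_c below the surface of column A) and equate Σ ρ_i t_i down to z_c; mantle fills any gap and the z_c terms cancel.
Column A: 4.464×2.51 + 38.45×2.87 + (z_c − 42.914)×3.22
Column B: 1.829×0 + 26.19×ρ + (z_c − 1.829 − 26.19)×3.22
The z_c×3.22 term appears on both sides and cancels. Collect the known terms of each column as K = Σ(ρt)_known − 3.22 × (depth of known layers): K_A = 121.55614 − 3.22×42.914 = −16.62694; K_B = 0 − 3.22×(1.829 + 26.19) = −90.22118.
Balance: K_A = K_B + 26.19×ρ, so ρ = (K_A − K_B)/26.19 = 73.5942/26.19 = 2.81 g/cm³.

2.81 g/cm³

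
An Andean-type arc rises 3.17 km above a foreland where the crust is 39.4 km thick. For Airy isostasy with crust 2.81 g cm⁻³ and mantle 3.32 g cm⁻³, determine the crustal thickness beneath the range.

60 km

Root depth r = h ρ_c / (ρ_m − ρ_c) = 3.17 km × 2.81 / 0.51 = 17.47 km.
Total thickness = T + h + r = 39.4 km + 3.17 km + 17.47 km = 60 km.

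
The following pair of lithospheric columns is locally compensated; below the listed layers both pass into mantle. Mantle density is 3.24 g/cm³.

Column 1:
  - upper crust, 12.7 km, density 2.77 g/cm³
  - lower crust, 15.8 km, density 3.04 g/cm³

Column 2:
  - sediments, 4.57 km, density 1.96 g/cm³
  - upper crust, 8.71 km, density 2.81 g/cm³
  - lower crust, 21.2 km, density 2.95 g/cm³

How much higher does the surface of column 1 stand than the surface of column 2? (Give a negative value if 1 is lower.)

For any compensation level in the mantle, the mantle terms cancel and isostasy reduces to e = (Σt_1 − Σt_2) − (Σ(ρt)_1 − Σ(ρt)_2) / ρ_m.
Σt_1 = 28.5 km; Σt_2 = 34.48 km; Σ(ρt)_1 = 83.211; Σ(ρt)_2 = 95.9723 (in km·g/cm³).
e = (28.5 − 34.48) − (83.211 − 95.9723) / 3.24 = −2.04 km.

−2.04 km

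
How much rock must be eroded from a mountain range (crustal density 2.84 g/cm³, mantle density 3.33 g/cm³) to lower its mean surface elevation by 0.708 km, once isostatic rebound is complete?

Net drop Δ = e − u = e − e ρ_c/ρ_m = e (ρ_m − ρ_c)/ρ_m.
e = Δ ρ_m/(ρ_m − ρ_c) = 0.708 km × 3.33/0.49 = 4.81 km.

4.81 km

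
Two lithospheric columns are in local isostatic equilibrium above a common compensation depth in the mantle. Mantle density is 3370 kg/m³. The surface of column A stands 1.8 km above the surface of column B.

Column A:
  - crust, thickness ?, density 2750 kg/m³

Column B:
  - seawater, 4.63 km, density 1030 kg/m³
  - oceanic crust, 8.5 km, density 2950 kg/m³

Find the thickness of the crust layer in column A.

Take the compensation level at the base of the deeper column (depth z_c below the surface of column A) and equate Σ ρ_i t_i down to z_c; mantle fills any gap and the z_c terms cancel.
Column A: x×2750 + (z_c − 0 − x)×3370
Column B: 1.8×0 + 4.63×1030 + 8.5×2950 + (z_c − 1.8 − 13.13)×3370
The z_c×3370 term appears on both sides and cancels. Collect the known terms of each column as K = Σ(ρt)_known − 3370 × (depth of known layers): K_A = 0 − 3370×0 = 0; K_B = 29843.9 − 3370×(1.8 + 13.13) = −20470.2.
Balance: K_A − x×(3370 − 2750) = K_B, so x = (K_A − K_B)/(3370 − 2750) = 20470.2/620 = 33 km.

33 km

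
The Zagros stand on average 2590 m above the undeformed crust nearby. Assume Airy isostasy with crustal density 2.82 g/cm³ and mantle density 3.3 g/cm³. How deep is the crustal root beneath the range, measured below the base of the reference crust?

15200 m

In Airy isostatic equilibrium: the weight of the topography is balanced by the buoyancy of the root, ρ_c h = (ρ_m − ρ_c) r.
r = h · ρ_c / (ρ_m − ρ_c) = 2590 m × 2.82 / (3.3 − 2.82) = 15200 m.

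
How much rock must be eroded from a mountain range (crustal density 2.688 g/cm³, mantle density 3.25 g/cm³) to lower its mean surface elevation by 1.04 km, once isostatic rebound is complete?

Net drop Δ = e − u = e − e ρ_c/ρ_m = e (ρ_m − ρ_c)/ρ_m.
e = Δ ρ_m/(ρ_m − ρ_c) = 1.04 km × 3.25/0.562 = 6.01 km.

6.01 km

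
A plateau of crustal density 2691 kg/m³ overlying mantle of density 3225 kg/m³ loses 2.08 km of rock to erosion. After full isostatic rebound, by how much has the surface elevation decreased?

0.344 km

Rebound u = e ρ_c/ρ_m = 2.08 km × 2691/3225 = 1.736 km.
Net surface drop = e − u = 2.08 km − 1.736 km = e (ρ_m − ρ_c)/ρ_m = 0.344 km.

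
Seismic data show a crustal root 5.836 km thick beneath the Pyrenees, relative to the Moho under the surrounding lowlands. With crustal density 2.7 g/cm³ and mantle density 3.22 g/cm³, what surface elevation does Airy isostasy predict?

Equating mass per unit area of the two columns: ρ_c h = (ρ_m − ρ_c) r.
h = r (ρ_m − ρ_c) / ρ_c = 5.836 km × (3.22 − 2.7) / 2.7 = 1.12 km.

1.12 km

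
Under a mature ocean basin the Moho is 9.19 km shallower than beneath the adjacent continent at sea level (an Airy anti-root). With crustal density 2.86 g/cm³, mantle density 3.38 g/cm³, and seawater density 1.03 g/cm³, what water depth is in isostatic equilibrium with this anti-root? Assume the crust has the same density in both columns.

Replacing a thickness d of crust by seawater at the top must be balanced by replacing crust with mantle at the base: d (ρ_c − ρ_w) = a (ρ_m − ρ_c).
d = a (ρ_m − ρ_c)/(ρ_c − ρ_w) = 9.19 km × 0.52/1.83 = 2.61 km.

2.61 km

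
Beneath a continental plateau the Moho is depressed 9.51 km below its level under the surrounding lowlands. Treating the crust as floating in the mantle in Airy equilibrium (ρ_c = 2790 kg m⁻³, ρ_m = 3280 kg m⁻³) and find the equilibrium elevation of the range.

1.67 km

Isostatic balance requires: ρ_c h = (ρ_m − ρ_c) r.
h = r (ρ_m − ρ_c) / ρ_c = 9.51 km × (3280 − 2790) / 2790 = 1.67 km.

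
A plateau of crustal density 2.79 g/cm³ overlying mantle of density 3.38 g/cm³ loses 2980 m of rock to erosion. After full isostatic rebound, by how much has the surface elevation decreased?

520 m

Rebound u = e ρ_c/ρ_m = 2980 m × 2.79/3.38 = 2460 m.
Net surface drop = e − u = 2980 m − 2460 m = e (ρ_m − ρ_c)/ρ_m = 520 m.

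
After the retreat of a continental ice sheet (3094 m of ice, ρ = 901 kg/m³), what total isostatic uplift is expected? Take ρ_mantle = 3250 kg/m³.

Removing the load lets mantle flow back in; uplift u satisfies ρ_ice t = ρ_m u.
u = t ρ_ice/ρ_m = 3094 m × 901/3250 = 858 m.

858 m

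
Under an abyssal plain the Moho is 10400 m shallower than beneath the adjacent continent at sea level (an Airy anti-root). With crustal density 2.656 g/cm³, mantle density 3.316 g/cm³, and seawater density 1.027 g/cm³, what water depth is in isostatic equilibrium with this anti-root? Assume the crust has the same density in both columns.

4210 m

Replacing a thickness d of crust by seawater at the top must be balanced by replacing crust with mantle at the base: d (ρ_c − ρ_w) = a (ρ_m − ρ_c).
d = a (ρ_m − ρ_c)/(ρ_c − ρ_w) = 10400 m × 0.66/1.629 = 4210 m.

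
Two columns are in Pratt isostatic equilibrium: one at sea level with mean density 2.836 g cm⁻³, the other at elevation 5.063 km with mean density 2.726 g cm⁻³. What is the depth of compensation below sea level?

125 km

ρ_ref D = ρ (D + h) → D (ρ_ref − ρ) = ρ h.
D = ρ h/(ρ_ref − ρ) = 2.726 × 5.063 km/(2.836 − 2.726) = 125 km.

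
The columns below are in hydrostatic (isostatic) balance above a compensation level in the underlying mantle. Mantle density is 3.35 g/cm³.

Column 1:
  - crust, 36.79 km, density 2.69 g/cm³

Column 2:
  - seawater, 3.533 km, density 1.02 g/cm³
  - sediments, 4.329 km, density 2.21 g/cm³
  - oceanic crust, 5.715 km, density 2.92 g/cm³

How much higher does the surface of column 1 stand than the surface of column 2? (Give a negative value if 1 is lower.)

2.58 km

For any compensation level in the mantle, the mantle terms cancel and isostasy reduces to e = (Σt_1 − Σt_2) − (Σ(ρt)_1 − Σ(ρt)_2) / ρ_m.
Σt_1 = 36.79 km; Σt_2 = 13.577 km; Σ(ρt)_1 = 98.9651; Σ(ρt)_2 = 29.85855 (in km·g/cm³).
e = (36.79 − 13.577) − (98.9651 − 29.85855) / 3.35 = 2.58 km.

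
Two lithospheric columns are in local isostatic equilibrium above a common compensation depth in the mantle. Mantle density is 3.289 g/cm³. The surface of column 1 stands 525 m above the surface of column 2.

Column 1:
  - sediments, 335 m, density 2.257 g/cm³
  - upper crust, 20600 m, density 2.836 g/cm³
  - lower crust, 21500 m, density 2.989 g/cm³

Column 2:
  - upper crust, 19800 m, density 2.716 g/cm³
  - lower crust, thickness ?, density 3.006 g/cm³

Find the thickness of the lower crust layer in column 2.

Take the compensation level at the base of the deeper column (depth z_c below the surface of column 1) and equate Σ ρ_i t_i down to z_c; mantle fills any gap and the z_c terms cancel.
Column 1: 335×2.257 + 20600×2.836 + 21500×2.989 + (z_c − 42435)×3.289
Column 2: 525×0 + 19800×2.716 + x×3.006 + (z_c − 525 − 19800 − x)×3.289
The z_c×3.289 term appears on both sides and cancels. Collect the known terms of each column as K = Σ(ρt)_known − 3.289 × (depth of known layers): K_1 = 123441.195 − 3.289×42435 = −16127.52; K_2 = 53776.8 − 3.289×(525 + 19800) = −13072.125.
Balance: K_1 = K_2 − x×(3.289 − 3.006), so x = (K_2 − K_1)/(3.289 − 3.006) = 3055.39/0.283 = 10800 m.

10800 m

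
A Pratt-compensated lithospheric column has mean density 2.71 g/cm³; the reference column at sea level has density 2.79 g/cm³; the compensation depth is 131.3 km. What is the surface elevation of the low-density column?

3.88 km

ρ_ref D = ρ (D + h) → h = D (ρ_ref − ρ)/ρ.
h = 131.3 km × (2.79 − 2.71)/2.71 = 3.88 km.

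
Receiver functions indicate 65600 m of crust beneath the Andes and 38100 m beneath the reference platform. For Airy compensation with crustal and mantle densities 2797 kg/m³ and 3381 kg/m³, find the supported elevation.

Excess crust Δ = 65600 m − 38100 m = 27500 m, split between elevation h and root r with h + r = Δ.
Airy balance ρ_c h = (ρ_m − ρ_c) r gives r = h ρ_c/(ρ_m − ρ_c), so h (1 + ρ_c/(ρ_m − ρ_c)) = Δ, i.e. h = Δ (ρ_m − ρ_c)/ρ_m.
h = 27500 m × 584/3381 = 4750 m.

4750 m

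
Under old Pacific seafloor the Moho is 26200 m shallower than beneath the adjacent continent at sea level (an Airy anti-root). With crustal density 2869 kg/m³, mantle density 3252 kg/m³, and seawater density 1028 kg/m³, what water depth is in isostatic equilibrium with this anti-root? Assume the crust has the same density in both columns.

Replacing a thickness d of crust by seawater at the top must be balanced by replacing crust with mantle at the base: d (ρ_c − ρ_w) = a (ρ_m − ρ_c).
d = a (ρ_m − ρ_c)/(ρ_c − ρ_w) = 26200 m × 383/1841 = 5450 m.

5450 m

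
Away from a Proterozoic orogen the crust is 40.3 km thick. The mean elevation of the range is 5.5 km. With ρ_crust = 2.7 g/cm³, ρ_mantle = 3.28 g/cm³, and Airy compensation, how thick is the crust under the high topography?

71.4 km

Root depth r = h ρ_c / (ρ_m − ρ_c) = 5.5 km × 2.7 / 0.58 = 25.6 km.
Total thickness = T + h + r = 40.3 km + 5.5 km + 25.6 km = 71.4 km.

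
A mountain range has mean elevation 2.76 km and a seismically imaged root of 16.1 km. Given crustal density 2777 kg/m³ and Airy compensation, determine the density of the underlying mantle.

Airy balance: ρ_c h = (ρ_m − ρ_c) r → ρ_m = ρ_c (1 + h/r).
ρ_m = 2777 × (1 + 2.76 km/16.1 km) = 3250 kg/m³.

3250 kg/m³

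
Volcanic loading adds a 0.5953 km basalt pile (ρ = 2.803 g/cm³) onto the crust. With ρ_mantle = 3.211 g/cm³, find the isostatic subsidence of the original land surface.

0.52 km

Subaerial loading: s = t ρ_load / ρ_m.
s = 0.5953 km × 2.803/3.211 = 0.52 km.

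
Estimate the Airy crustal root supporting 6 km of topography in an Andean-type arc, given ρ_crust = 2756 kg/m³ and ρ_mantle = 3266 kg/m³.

By Archimedes' principle applied to the lithosphere: the weight of the topography is balanced by the buoyancy of the root, ρ_c h = (ρ_m − ρ_c) r.
r = h · ρ_c / (ρ_m − ρ_c) = 6 km × 2756 / (3266 − 2756) = 32.4 km.

32.4 km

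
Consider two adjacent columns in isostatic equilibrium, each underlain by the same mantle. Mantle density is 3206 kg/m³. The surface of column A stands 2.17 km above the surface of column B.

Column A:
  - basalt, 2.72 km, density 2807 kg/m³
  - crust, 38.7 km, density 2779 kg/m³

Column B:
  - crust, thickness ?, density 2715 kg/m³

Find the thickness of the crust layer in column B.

Take the compensation level at the base of the deeper column (depth z_c below the surface of column A) and equate Σ ρ_i t_i down to z_c; mantle fills any gap and the z_c terms cancel.
Column A: 2.72×2807 + 38.7×2779 + (z_c − 41.42)×3206
Column B: 2.17×0 + x×2715 + (z_c − 2.17 − 0 − x)×3206
The z_c×3206 term appears on both sides and cancels. Collect the known terms of each column as K = Σ(ρt)_known − 3206 × (depth of known layers): K_A = 115182.34 − 3206×41.42 = −17610.18; K_B = 0 − 3206×(2.17 + 0) = −6957.02.
Balance: K_A = K_B − x×(3206 − 2715), so x = (K_B − K_A)/(3206 − 2715) = 10653.2/491 = 21.7 km.

21.7 km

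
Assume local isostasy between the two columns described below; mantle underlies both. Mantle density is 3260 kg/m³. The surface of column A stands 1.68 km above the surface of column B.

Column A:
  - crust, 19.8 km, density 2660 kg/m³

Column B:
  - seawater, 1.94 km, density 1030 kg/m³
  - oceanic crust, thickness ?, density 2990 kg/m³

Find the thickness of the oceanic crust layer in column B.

Take the compensation level at the base of the deeper column (depth z_c below the surface of column A) and equate Σ ρ_i t_i down to z_c; mantle fills any gap and the z_c terms cancel.
Column A: 19.8×2660 + (z_c − 19.8)×3260
Column B: 1.68×0 + 1.94×1030 + x×2990 + (z_c − 1.68 − 1.94 − x)×3260
The z_c×3260 term appears on both sides and cancels. Collect the known terms of each column as K = Σ(ρt)_known − 3260 × (depth of known layers): K_A = 52668 − 3260×19.8 = −11880; K_B = 1998.2 − 3260×(1.68 + 1.94) = −9803.
Balance: K_A = K_B − x×(3260 − 2990), so x = (K_B − K_A)/(3260 − 2990) = 2077/270 = 7.69 km.

7.69 km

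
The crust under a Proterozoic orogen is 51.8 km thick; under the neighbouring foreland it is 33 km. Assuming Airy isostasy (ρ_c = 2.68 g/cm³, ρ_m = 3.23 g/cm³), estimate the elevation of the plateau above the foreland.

Excess crust Δ = 51.8 km − 33 km = 18.8 km, split between elevation h and root r with h + r = Δ.
Airy balance ρ_c h = (ρ_m − ρ_c) r gives r = h ρ_c/(ρ_m − ρ_c), so h (1 + ρ_c/(ρ_m − ρ_c)) = Δ, i.e. h = Δ (ρ_m − ρ_c)/ρ_m.
h = 18.8 km × 0.55/3.23 = 3.2 km.

3.2 km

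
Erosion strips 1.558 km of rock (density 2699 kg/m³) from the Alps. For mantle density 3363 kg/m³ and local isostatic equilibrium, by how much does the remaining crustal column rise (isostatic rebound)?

1.25 km

Unloading: uplift u = e ρ_c/ρ_m = 1.558 km × 2699/3363 = 1.25 km.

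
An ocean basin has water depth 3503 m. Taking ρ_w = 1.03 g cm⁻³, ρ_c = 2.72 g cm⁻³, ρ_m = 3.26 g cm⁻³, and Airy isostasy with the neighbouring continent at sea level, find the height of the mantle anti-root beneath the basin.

Equating mass per unit area of the two columns: replacing crust with seawater at the top is compensated by replacing crust with mantle at the base: d (ρ_c − ρ_w) = a (ρ_m − ρ_c).
a = d (ρ_c − ρ_w)/(ρ_m − ρ_c) = 3503 m × 1.69/0.54 = 11000 m.

11000 m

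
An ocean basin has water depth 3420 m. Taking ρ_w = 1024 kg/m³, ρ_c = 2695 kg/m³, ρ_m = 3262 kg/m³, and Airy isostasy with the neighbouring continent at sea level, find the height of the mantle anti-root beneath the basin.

For local isostatic compensation: replacing crust with seawater at the top is compensated by replacing crust with mantle at the base: d (ρ_c − ρ_w) = a (ρ_m − ρ_c).
a = d (ρ_c − ρ_w)/(ρ_m − ρ_c) = 3420 m × 1671/567 = 10100 m.

10100 m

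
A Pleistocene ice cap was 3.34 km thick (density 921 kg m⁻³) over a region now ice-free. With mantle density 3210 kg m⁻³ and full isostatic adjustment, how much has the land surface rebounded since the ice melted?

Removing the load lets mantle flow back in; uplift u satisfies ρ_ice t = ρ_m u.
u = t ρ_ice/ρ_m = 3.34 km × 921/3210 = 0.958 km.

0.958 km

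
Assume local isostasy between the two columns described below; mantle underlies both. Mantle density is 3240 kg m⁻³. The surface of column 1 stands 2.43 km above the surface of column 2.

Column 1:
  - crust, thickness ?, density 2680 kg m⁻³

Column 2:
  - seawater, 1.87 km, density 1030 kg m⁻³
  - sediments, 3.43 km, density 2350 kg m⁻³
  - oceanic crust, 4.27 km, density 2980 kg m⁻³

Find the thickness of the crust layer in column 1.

Take the compensation level at the base of the deeper column (depth z_c below the surface of column 1) and equate Σ ρ_i t_i down to z_c; mantle fills any gap and the z_c terms cancel.
Column 1: x×2680 + (z_c − 0 − x)×3240
Column 2: 2.43×0 + 1.87×1030 + 3.43×2350 + 4.27×2980 + (z_c − 2.43 − 9.57)×3240
The z_c×3240 term appears on both sides and cancels. Collect the known terms of each column as K = Σ(ρt)_known − 3240 × (depth of known layers): K_1 = 0 − 3240×0 = 0; K_2 = 22711.2 − 3240×(2.43 + 9.57) = −16168.8.
Balance: K_1 − x×(3240 − 2680) = K_2, so x = (K_1 − K_2)/(3240 − 2680) = 16168.8/560 = 28.9 km.

28.9 km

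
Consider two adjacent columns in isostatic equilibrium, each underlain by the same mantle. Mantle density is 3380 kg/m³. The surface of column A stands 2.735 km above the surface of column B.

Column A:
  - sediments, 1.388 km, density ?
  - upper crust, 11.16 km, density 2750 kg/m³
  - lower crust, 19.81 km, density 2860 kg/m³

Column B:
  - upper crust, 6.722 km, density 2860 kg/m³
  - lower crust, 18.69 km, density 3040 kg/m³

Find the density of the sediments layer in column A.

Take the compensation level at the base of the deeper column (depth z_c below the surface of column A) and equate Σ ρ_i t_i down to z_c; mantle fills any gap and the z_c terms cancel.
Column A: 1.388×ρ + 11.16×2750 + 19.81×2860 + (z_c − 32.358)×3380
Column B: 2.735×0 + 6.722×2860 + 18.69×3040 + (z_c − 2.735 − 25.412)×3380
The z_c×3380 term appears on both sides and cancels. Collect the known terms of each column as K = Σ(ρt)_known − 3380 × (depth of known layers): K_A = 87346.6 − 3380×32.358 = −22023.44; K_B = 76042.52 − 3380×(2.735 + 25.412) = −19094.34.
Balance: K_A + 1.388×ρ = K_B, so ρ = (K_B − K_A)/1.388 = 2929.1/1.388 = 2110 kg/m³.

2110 kg/m³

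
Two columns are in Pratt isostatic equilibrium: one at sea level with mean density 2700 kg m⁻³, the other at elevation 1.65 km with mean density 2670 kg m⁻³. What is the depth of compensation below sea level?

147 km

ρ_ref D = ρ (D + h) → D (ρ_ref − ρ) = ρ h.
D = ρ h/(ρ_ref − ρ) = 2670 × 1.65 km/(2700 − 2670) = 147 km.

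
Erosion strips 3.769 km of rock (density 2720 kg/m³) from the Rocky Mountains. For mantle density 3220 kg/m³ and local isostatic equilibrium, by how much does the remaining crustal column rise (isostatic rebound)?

3.18 km

Unloading: uplift u = e ρ_c/ρ_m = 3.769 km × 2720/3220 = 3.18 km.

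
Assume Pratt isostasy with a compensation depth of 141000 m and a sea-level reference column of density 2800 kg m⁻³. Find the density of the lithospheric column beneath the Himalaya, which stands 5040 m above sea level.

Pratt balance: ρ_ref D = ρ (D + h).
ρ = ρ_ref D/(D + h) = 2800 × 141000 m/(141000 m + 5040 m) = 2700 kg m⁻³.

2700 kg m⁻³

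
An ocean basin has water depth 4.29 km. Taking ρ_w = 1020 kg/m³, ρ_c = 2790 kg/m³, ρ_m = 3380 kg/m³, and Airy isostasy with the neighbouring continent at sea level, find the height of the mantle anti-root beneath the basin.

12.9 km

By Archimedes' principle applied to the lithosphere: replacing crust with seawater at the top is compensated by replacing crust with mantle at the base: d (ρ_c − ρ_w) = a (ρ_m − ρ_c).
a = d (ρ_c − ρ_w)/(ρ_m − ρ_c) = 4.29 km × 1770/590 = 12.9 km.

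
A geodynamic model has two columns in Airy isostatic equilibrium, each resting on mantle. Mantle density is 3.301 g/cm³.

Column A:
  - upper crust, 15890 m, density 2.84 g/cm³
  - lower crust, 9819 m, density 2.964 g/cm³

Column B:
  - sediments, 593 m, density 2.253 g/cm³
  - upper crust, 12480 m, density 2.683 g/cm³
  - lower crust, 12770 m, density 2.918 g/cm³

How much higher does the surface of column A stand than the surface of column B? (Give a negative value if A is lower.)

For any compensation level in the mantle, the mantle terms cancel and isostasy reduces to e = (Σt_A − Σt_B) − (Σ(ρt)_A − Σ(ρt)_B) / ρ_m.
Σt_A = 25709 m; Σt_B = 25843 m; Σ(ρt)_A = 74231.116; Σ(ρt)_B = 72082.729 (in m·g/cm³).
e = (25709 − 25843) − (74231.116 − 72082.729) / 3.301 = −785 m.

−785 m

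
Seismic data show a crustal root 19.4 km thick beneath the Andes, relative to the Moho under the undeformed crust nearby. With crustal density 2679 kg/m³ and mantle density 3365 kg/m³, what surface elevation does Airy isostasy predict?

4.97 km

Balancing pressure at the compensation depth: ρ_c h = (ρ_m − ρ_c) r.
h = r (ρ_m − ρ_c) / ρ_c = 19.4 km × (3365 − 2679) / 2679 = 4.97 km.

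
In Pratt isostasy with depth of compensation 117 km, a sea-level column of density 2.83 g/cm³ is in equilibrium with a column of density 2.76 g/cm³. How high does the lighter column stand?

2.97 km

ρ_ref D = ρ (D + h) → h = D (ρ_ref − ρ)/ρ.
h = 117 km × (2.83 − 2.76)/2.76 = 2.97 km.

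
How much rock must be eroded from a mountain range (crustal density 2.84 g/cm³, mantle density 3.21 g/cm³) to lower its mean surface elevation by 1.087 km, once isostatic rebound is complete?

Net drop Δ = e − u = e − e ρ_c/ρ_m = e (ρ_m − ρ_c)/ρ_m.
e = Δ ρ_m/(ρ_m − ρ_c) = 1.087 km × 3.21/0.37 = 9.43 km.

9.43 km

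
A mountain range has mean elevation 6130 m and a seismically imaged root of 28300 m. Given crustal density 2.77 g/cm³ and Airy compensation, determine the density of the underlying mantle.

3.37 g/cm³

Airy balance: ρ_c h = (ρ_m − ρ_c) r → ρ_m = ρ_c (1 + h/r).
ρ_m = 2.77 × (1 + 6130 m/28300 m) = 3.37 g/cm³.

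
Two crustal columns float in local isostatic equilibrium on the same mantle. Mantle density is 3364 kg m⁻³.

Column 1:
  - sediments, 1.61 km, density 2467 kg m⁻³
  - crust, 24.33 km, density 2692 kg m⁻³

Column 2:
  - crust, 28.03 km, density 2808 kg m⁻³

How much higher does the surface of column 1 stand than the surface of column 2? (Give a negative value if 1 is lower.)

0.657 km

For any compensation level in the mantle, the mantle terms cancel and isostasy reduces to e = (Σt_1 − Σt_2) − (Σ(ρt)_1 − Σ(ρt)_2) / ρ_m.
Σt_1 = 25.94 km; Σt_2 = 28.03 km; Σ(ρt)_1 = 69468.23; Σ(ρt)_2 = 78708.24 (in km·kg m⁻³).
e = (25.94 − 28.03) − (69468.23 − 78708.24) / 3364 = 0.657 km.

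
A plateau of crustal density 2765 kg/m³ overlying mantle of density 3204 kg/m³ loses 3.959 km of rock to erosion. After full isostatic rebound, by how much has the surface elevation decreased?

Rebound u = e ρ_c/ρ_m = 3.959 km × 2765/3204 = 3.417 km.
Net surface drop = e − u = 3.959 km − 3.417 km = e (ρ_m − ρ_c)/ρ_m = 0.542 km.

0.542 km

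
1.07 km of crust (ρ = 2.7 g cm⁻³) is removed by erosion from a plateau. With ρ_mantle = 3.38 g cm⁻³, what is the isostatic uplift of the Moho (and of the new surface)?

0.855 km

Unloading: uplift u = e ρ_c/ρ_m = 1.07 km × 2.7/3.38 = 0.855 km.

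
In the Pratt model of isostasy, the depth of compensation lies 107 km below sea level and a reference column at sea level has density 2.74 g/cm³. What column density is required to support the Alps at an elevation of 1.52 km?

2.7 g/cm³

Pratt balance: ρ_ref D = ρ (D + h).
ρ = ρ_ref D/(D + h) = 2.74 × 107 km/(107 km + 1.52 km) = 2.7 g/cm³.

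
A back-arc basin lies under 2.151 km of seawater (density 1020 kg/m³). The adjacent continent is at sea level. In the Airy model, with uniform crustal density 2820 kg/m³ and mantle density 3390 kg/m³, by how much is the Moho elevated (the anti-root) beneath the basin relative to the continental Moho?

6.79 km

Equating mass per unit area of the two columns: replacing crust with seawater at the top is compensated by replacing crust with mantle at the base: d (ρ_c − ρ_w) = a (ρ_m − ρ_c).
a = d (ρ_c − ρ_w)/(ρ_m − ρ_c) = 2.151 km × 1800/570 = 6.79 km.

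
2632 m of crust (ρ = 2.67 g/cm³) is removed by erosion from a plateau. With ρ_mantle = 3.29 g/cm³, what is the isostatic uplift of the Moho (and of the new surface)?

Unloading: uplift u = e ρ_c/ρ_m = 2632 m × 2.67/3.29 = 2140 m.

2140 m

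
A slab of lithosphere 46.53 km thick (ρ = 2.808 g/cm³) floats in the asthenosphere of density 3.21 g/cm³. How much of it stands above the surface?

Floating equilibrium: submerged depth d = t ρ_obj/ρ_fluid = 46.53 km × 2.808/3.21 = 40.7 km.
Freeboard = t − d = 46.53 km − 40.7 km = 5.83 km.

5.83 km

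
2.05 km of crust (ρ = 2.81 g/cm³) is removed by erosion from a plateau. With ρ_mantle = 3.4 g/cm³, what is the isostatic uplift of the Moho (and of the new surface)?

1.69 km

Unloading: uplift u = e ρ_c/ρ_m = 2.05 km × 2.81/3.4 = 1.69 km.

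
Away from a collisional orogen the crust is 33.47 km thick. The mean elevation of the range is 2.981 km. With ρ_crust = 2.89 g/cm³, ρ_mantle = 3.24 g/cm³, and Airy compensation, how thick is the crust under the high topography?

Root depth r = h ρ_c / (ρ_m − ρ_c) = 2.981 km × 2.89 / 0.35 = 24.61 km.
Total thickness = T + h + r = 33.47 km + 2.981 km + 24.61 km = 61.1 km.

61.1 km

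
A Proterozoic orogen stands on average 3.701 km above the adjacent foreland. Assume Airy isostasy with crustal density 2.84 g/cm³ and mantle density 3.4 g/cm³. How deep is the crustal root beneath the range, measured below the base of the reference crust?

18.8 km

In Airy isostatic equilibrium: the weight of the topography is balanced by the buoyancy of the root, ρ_c h = (ρ_m − ρ_c) r.
r = h · ρ_c / (ρ_m − ρ_c) = 3.701 km × 2.84 / (3.4 − 2.84) = 18.8 km.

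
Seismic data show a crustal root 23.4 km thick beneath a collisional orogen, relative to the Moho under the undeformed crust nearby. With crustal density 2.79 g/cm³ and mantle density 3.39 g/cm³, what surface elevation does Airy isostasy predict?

In Airy isostatic equilibrium: ρ_c h = (ρ_m − ρ_c) r.
h = r (ρ_m − ρ_c) / ρ_c = 23.4 km × (3.39 − 2.79) / 2.79 = 5.03 km.

5.03 km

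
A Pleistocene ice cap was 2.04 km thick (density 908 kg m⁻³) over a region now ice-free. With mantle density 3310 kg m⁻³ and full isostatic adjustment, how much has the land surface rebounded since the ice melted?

Removing the load lets mantle flow back in; uplift u satisfies ρ_ice t = ρ_m u.
u = t ρ_ice/ρ_m = 2.04 km × 908/3310 = 0.56 km.

0.56 km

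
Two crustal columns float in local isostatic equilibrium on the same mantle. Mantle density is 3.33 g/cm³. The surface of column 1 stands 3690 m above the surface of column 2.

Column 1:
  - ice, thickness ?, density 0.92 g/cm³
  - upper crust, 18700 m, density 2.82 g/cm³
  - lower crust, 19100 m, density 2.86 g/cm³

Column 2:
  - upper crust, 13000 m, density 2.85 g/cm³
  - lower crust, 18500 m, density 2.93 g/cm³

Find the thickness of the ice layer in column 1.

3080 m

Take the compensation level at the base of the deeper column (depth z_c below the surface of column 1) and equate Σ ρ_i t_i down to z_c; mantle fills any gap and the z_c terms cancel.
Column 1: x×0.92 + 18700×2.82 + 19100×2.86 + (z_c − 37800 − x)×3.33
Column 2: 3690×0 + 13000×2.85 + 18500×2.93 + (z_c − 3690 − 31500)×3.33
The z_c×3.33 term appears on both sides and cancels. Collect the known terms of each column as K = Σ(ρt)_known − 3.33 × (depth of known layers): K_1 = 107360 − 3.33×37800 = −18514; K_2 = 91255 − 3.33×(3690 + 31500) = −25927.7.
Balance: K_1 − x×(3.33 − 0.92) = K_2, so x = (K_1 − K_2)/(3.33 − 0.92) = 7413.7/2.41 = 3080 m.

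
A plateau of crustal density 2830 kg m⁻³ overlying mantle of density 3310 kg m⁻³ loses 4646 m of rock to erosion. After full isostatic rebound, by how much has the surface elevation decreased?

674 m

Rebound u = e ρ_c/ρ_m = 4646 m × 2830/3310 = 3972 m.
Net surface drop = e − u = 4646 m − 3972 m = e (ρ_m − ρ_c)/ρ_m = 674 m.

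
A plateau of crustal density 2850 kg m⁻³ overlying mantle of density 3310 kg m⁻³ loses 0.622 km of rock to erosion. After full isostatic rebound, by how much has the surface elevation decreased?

Rebound u = e ρ_c/ρ_m = 0.622 km × 2850/3310 = 0.5356 km.
Net surface drop = e − u = 0.622 km − 0.5356 km = e (ρ_m − ρ_c)/ρ_m = 0.0864 km.

0.0864 km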